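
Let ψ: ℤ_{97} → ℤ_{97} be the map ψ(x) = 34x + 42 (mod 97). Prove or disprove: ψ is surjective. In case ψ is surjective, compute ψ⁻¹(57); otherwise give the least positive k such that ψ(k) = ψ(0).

By definition, ψ is surjective if every y in the codomain equals ψ(x) for some x in the domain.
Since gcd(34, 97) = 1, 34 is invertible modulo 97. Euclid's algorithm: 97 = 2·34 + 29, 34 = 1·29 + 5, 29 = 5·5 + 4, 5 = 1·4 + 1; back-substituting gives 1 = 20·34 − 7·97, so 34⁻¹ ≡ 20 (mod 97).
Then y ↦ 20(y − 42) is a two-sided inverse to ψ, so every y ∈ ℤ_{97} has a preimage.
So ψ is surjective.
Since ψ is surjective, we compute ψ⁻¹(57): solve 34x + 42 ≡ 57 (mod 97), i.e. 34x ≡ 15 (mod 97).
Multiplying by 34⁻¹ = 20 gives x ≡ 20·15 = 300 = 3·97 + 9 ≡ 9 (mod 97).
Check: ψ(9) = 34·9 + 42 = 348 = 3·97 + 57 ≡ 57 (mod 97).

9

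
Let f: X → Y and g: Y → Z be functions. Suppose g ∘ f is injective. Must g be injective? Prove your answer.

No. Take X = {0, 1, 2}, Y = {0, 1, 2, 3, 4, 5}, Z = {0, 1, 2, 3, 4, 5}, f(a) = a for each a ∈ X, and g(b) = 4 if b ∈ {4, 5} else g(b) = b.
Then g ∘ f = f is injective (X ⊂ Y and f is the inclusion), but g(4) = g(5) = 4 with 4 ≠ 5, so g is not injective.

not injective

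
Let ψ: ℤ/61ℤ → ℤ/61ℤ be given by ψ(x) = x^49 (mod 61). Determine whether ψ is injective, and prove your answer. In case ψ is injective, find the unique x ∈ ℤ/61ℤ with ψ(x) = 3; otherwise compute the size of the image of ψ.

Since 61 is prime, the nonzero elements of ℤ/61ℤ form a cyclic group of order 60.
As gcd(49, 60) = 1, raising to the 49th power is a bijection on this group: if a^49 ≡ b^49 then (ab^{−1})^49 = 1, and the only element of order dividing gcd(49, 60) = 1 is 1, so a = b.
With ψ(0) = 0 this makes ψ injective on all of ℤ/61ℤ, hence bijective (finite equal-size domain and codomain). In particular ψ is injective.
Since ψ is injective, we find the preimage of 3. The inverse of x ↦ x^49 on (ℤ/61ℤ)^× is x ↦ x^49, because 49·49 = 2401 = 40·60 + 1 ≡ 1 (mod 60) and x^{60} = 1 for x ≠ 0 (Fermat). So ψ⁻¹(3) = 3^49 mod 61.
Repeated squaring mod 61: 3^1 ≡ 3, 3^2 ≡ 3² = 9, 3^4 ≡ 9² = 81 ≡ 20, 3^8 ≡ 20² = 400 ≡ 34, 3^16 ≡ 34² = 1156 ≡ 58, 3^32 ≡ 58² = 3364 ≡ 9. Since 49 = 32 + 16 + 1, 3^49 ≡ 9·58·3: 9·58 = 522 ≡ 34, then 34·3 = 102 ≡ 41. So 3^49 ≡ 41 (mod 61).
Hence ψ⁻¹(3) = 41.

41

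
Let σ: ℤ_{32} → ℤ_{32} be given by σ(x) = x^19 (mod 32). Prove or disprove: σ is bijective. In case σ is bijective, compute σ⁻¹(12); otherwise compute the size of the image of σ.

17

σ(0) = 0^19 = 0.
σ(2): Repeated squaring mod 32: 2^1 ≡ 2, 2^2 ≡ 2² = 4, 2^4 ≡ 4² = 16, 2^8 ≡ 16² = 256 ≡ 0, 2^16 ≡ 0² = 0. Since 19 = 16 + 2 + 1, 2^19 ≡ 0·4·2: 0·4 = 0, then 0·2 = 0. So 2^19 ≡ 0 (mod 32).
So σ(0) = σ(2) = 0 while 0 ≠ 2, so σ is not injective, hence not bijective.
Since σ is not bijective, we determine |image(σ)|. Computing x^19 mod 32 for each x (by repeated squaring, reducing mod 32 at every step), the values σ(0), σ(1), …, σ(31) are: 0, 1, 0, 27, 0, 29, 0, 23, 0, 25, 0, 19, 0, 21, 0, 15, 0, 17, 0, 11, 0, 13, 0, 7, 0, 9, 0, 3, 0, 5, 0, 31.
The distinct values are {0, 1, 3, 5, 7, 9, 11, 13, 15, 17, 19, 21, 23, 25, 27, 29, 31}; there are 17 of them.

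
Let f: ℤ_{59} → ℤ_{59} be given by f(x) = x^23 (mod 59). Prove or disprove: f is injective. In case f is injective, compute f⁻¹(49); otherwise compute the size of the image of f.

Since 59 is prime, the nonzero elements of ℤ_{59} form a cyclic group of order 58.
As gcd(23, 58) = 1, raising to the 23rd power is a bijection on this group: if s^23 ≡ t^23 then (st^{−1})^23 = 1, and the only element of order dividing gcd(23, 58) = 1 is 1, so s = t.
With f(0) = 0 this makes f injective on all of ℤ_{59}, hence bijective (finite equal-size domain and codomain). In particular f is injective.
Since f is injective, we find the preimage of 49. The inverse of x ↦ x^23 on (ℤ_{59})^× is x ↦ x^53, because 23·53 = 1219 = 21·58 + 1 ≡ 1 (mod 58) and x^{58} = 1 for x ≠ 0 (Fermat). So f⁻¹(49) = 49^53 mod 59.
Repeated squaring mod 59: 49^1 ≡ 49, 49^2 ≡ 49² = 2401 ≡ 41, 49^4 ≡ 41² = 1681 ≡ 29, 49^8 ≡ 29² = 841 ≡ 15, 49^16 ≡ 15² = 225 ≡ 48, 49^32 ≡ 48² = 2304 ≡ 3. Since 53 = 32 + 16 + 4 + 1, 49^53 ≡ 3·48·29·49: 3·48 = 144 ≡ 26, then 26·29 = 754 ≡ 46, then 46·49 = 2254 ≡ 12. So 49^53 ≡ 12 (mod 59).
Hence f⁻¹(49) = 12.

12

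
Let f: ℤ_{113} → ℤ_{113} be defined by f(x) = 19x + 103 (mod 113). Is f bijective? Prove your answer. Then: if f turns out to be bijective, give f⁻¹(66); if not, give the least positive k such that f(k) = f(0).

Suppose f(x_1) = f(x_2) in ℤ_{113}. Then 19x_1 + 103 ≡ 19x_2 + 103 (mod 113), so 19(x_1 − x_2) ≡ 0 (mod 113).
Since gcd(19, 113) = 1, 19 is invertible modulo 113, therefore x_1 − x_2 ≡ 0 (mod 113), i.e. x_1 = x_2.
We now compute 19⁻¹ mod 113 explicitly. Euclid's algorithm: 113 = 5·19 + 18, 19 = 1·18 + 1; back-substituting gives 1 = 6·19 − 1·113, so 19⁻¹ ≡ 6 (mod 113).
Then y ↦ 6(y − 103) is a two-sided inverse to f, so every y ∈ ℤ_{113} has a preimage.
So f is bijective.
Since f is bijective, we compute f⁻¹(66): solve 19x + 103 ≡ 66 (mod 113), i.e. 19x ≡ 76 (mod 113).
Multiplying by 19⁻¹ = 6 gives x ≡ 6·76 = 456 = 4·113 + 4 ≡ 4 (mod 113).
Check: f(4) = 19·4 + 103 = 179 = 1·113 + 66 ≡ 66 (mod 113).

4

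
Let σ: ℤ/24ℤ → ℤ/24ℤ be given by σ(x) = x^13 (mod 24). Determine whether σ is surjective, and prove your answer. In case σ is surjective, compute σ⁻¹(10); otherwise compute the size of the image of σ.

15

σ(0) = 0^13 = 0.
σ(6): Repeated squaring mod 24: 6^1 ≡ 6, 6^2 ≡ 6² = 36 ≡ 12, 6^4 ≡ 12² = 144 ≡ 0, 6^8 ≡ 0² = 0. Since 13 = 8 + 4 + 1, 6^13 ≡ 0·0·6: 0·0 = 0, then 0·6 = 0. So 6^13 ≡ 0 (mod 24).
So σ(0) = σ(6) = 0 while 0 ≠ 6, hence σ is not injective.
A non-injective map from the 24-element set ℤ/24ℤ to itself takes at most 23 distinct values, so it cannot be surjective. Thus σ is not surjective.
Since σ is not surjective, we determine |image(σ)|. Computing x^13 mod 24 for each x (by repeated squaring, reducing mod 24 at every step), the values σ(0), σ(1), …, σ(23) are: 0, 1, 8, 3, 16, 5, 0, 7, 8, 9, 16, 11, 0, 13, 8, 15, 16, 17, 0, 19, 8, 21, 16, 23.
The distinct values are {0, 1, 3, 5, 7, 8, 9, 11, 13, 15, 16, 17, 19, 21, 23}; there are 15 of them.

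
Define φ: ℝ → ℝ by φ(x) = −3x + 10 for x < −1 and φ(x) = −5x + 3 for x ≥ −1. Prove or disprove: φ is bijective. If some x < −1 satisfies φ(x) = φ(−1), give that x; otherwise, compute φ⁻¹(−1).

4/5

Both pieces are strictly decreasing (slopes −3 and −5), so each is injective on its own interval.
The left piece maps (−∞, −1) onto (13, ∞); the right piece maps [−1, ∞) onto (−∞, 8].
The images leave a gap (13 has no preimage), so φ is not surjective, hence not bijective.
Because the two images are disjoint, no x < −1 has φ(x) = φ(−1), so we compute φ⁻¹(−1): −1 lies in (−∞, 8], so solve −5x + 3 = −1: x = (−1 − 3)/(−5) = 4/5.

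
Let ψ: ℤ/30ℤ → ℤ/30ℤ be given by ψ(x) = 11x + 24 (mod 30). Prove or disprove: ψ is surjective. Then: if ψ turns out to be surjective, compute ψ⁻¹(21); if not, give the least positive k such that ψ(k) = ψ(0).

Recall that surjectivity means every element of the codomain has a preimage under ψ.
Since gcd(11, 30) = 1, 11 is invertible modulo 30. Euclid's algorithm: 30 = 2·11 + 8, 11 = 1·8 + 3, 8 = 2·3 + 2, 3 = 1·2 + 1; back-substituting gives 1 = 11·11 − 4·30, so 11⁻¹ ≡ 11 (mod 30).
Then y ↦ 11(y − 24) is a two-sided inverse to ψ, so every y ∈ ℤ/30ℤ has a preimage.
Thus ψ is surjective.
Since ψ is surjective, we compute ψ⁻¹(21): solve 11x + 24 ≡ 21 (mod 30), i.e. 11x ≡ 27 (mod 30).
Multiplying by 11⁻¹ = 11 gives x ≡ 11·27 = 297 = 9·30 + 27 ≡ 27 (mod 30).
Check: ψ(27) = 11·27 + 24 = 321 = 10·30 + 21 ≡ 21 (mod 30).

27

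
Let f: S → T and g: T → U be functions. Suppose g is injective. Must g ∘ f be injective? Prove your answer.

not injective

No. Take S = {1, 2}, T = U = {1, 2, 3, 4}, f(1) = f(2) = 1, and g = identity (injective).
Then (g ∘ f)(1) = (g ∘ f)(2) = 1 with 1 ≠ 2, so g ∘ f is not injective.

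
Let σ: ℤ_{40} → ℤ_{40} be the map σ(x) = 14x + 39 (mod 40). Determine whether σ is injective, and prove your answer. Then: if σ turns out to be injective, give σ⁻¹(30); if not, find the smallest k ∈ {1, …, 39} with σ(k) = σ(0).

20

We have gcd(14, 40) = 2 > 1. Taking s = 0 and t = 20: σ(0) = 39 and σ(20) = 14·20 + 39 = 319 ≡ 39 (mod 40).
So σ(0) = σ(20) while 0 ≠ 20, thus σ is not injective.
Since σ is not injective, we find the least positive k with σ(k) = σ(0): this means 14k ≡ 0 (mod 40), i.e. 40 ∣ 14k. Since gcd(14, 40) = 2, dividing through by 2 this holds exactly when 20 ∣ 7k, and as gcd(7, 20) = 1, exactly when 20 ∣ k.
The smallest positive such k is 20.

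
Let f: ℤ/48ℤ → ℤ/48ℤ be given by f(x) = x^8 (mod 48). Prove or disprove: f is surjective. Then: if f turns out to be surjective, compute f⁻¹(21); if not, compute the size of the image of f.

4

f(2): Repeated squaring mod 48: 2^1 ≡ 2, 2^2 ≡ 2² = 4, 2^4 ≡ 4² = 16, 2^8 ≡ 16² = 256 ≡ 16. So 2^8 ≡ 16 (mod 48).
f(4): Repeated squaring mod 48: 4^1 ≡ 4, 4^2 ≡ 4² = 16, 4^4 ≡ 16² = 256 ≡ 16, 4^8 ≡ 16² = 256 ≡ 16. So 4^8 ≡ 16 (mod 48).
So f(2) = f(4) = 16 while 2 ≠ 4, therefore f is not injective.
A non-injective map from the 48-element set ℤ/48ℤ to itself takes at most 47 distinct values, so it cannot be surjective. Thus f is not surjective.
Since f is not surjective, we determine |image(f)|. Computing x^8 mod 48 for each x (by repeated squaring, reducing mod 48 at every step), the values f(0), f(1), …, f(47) are: 0, 1, 16, 33, 16, 1, 0, 1, 16, 33, 16, 1, 0, 1, 16, 33, 16, 1, 0, 1, 16, 33, 16, 1, 0, 1, 16, 33, 16, 1, 0, 1, 16, 33, 16, 1, 0, 1, 16, 33, 16, 1, 0, 1, 16, 33, 16, 1.
The distinct values are {0, 1, 16, 33}; there are 4 of them.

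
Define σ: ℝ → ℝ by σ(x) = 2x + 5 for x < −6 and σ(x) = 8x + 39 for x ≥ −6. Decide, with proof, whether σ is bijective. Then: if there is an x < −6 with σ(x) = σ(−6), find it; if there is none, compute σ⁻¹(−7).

Both pieces are strictly increasing (slopes 2 and 8), so each is injective on its own interval.
The left piece maps (−∞, −6) onto (−∞, −7); the right piece maps [−6, ∞) onto [−9, ∞).
These images overlap. In particular σ(−6) = −9 (right piece), and solving 2x + 5 = −9 on the left piece gives x = −7 < −6.
So σ(−7) = σ(−6) with −7 ≠ −6, and σ is not injective, hence not bijective. This x = −7 is the requested value below −6.

-7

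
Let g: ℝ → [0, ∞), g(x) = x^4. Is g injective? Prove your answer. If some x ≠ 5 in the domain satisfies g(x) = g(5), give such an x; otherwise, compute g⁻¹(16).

g(5) = 625 = (−5)^4 = g(−5) (since 4 is even), with 5 ≠ −5. So g is not injective.
For the follow-up, such an x exists: taking x = −5 ∈ ℝ gives g(−5) = 625 = g(5) with −5 ≠ 5.

-5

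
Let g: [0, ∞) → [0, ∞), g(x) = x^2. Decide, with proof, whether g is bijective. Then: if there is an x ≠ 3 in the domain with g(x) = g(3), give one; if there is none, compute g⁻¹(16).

On [0, ∞), x ↦ x^2 is strictly increasing (injective) and for any y ∈ [0, ∞) the 2nd root y^{1/2} lies in [0, ∞) (surjective). So g is bijective.
Since x ↦ x^2 is strictly increasing on [0, ∞), it is injective there, so no x ≠ 3 in the domain has g(x) = g(3). We therefore compute g⁻¹(16) = 16^{1/2} = 4 (indeed 4^2 = 16).

4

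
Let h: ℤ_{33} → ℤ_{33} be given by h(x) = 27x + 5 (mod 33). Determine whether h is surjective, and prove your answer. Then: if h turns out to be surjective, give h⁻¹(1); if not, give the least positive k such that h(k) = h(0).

11

Recall: surjectivity means every element of the codomain has a preimage under h.
Since gcd(27, 33) = 3, we have 27x ≡ 0 (mod 3) for all x, so h(x) ≡ 2 (mod 3).
But 0 ≢ 2 (mod 3), so 0 ∈ ℤ_{33} has no preimage. So h is not surjective.
Since h is not surjective, we find the least positive k with h(k) = h(0): this means 27k ≡ 0 (mod 33), i.e. 33 ∣ 27k. Since gcd(27, 33) = 3, dividing through by 3 this holds exactly when 11 ∣ 9k, and as gcd(9, 11) = 1, exactly when 11 ∣ k.
The smallest positive such k is 11.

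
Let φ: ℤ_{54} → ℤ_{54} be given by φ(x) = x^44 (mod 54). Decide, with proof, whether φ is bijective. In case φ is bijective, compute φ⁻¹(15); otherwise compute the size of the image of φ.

φ(0) = 0^44 = 0.
φ(6): Repeated squaring mod 54: 6^1 ≡ 6, 6^2 ≡ 6² = 36, 6^4 ≡ 36² = 1296 ≡ 0, 6^8 ≡ 0² = 0, 6^16 ≡ 0² = 0, 6^32 ≡ 0² = 0. Since 44 = 32 + 8 + 4, 6^44 ≡ 0·0·0: 0·0 = 0, then 0·0 = 0. So 6^44 ≡ 0 (mod 54).
So φ(0) = φ(6) = 0 while 0 ≠ 6, hence φ is not injective, hence not bijective.
Since φ is not bijective, we determine |image(φ)|. Computing x^44 mod 54 for each x (by repeated squaring, reducing mod 54 at every step), the values φ(0), φ(1), …, φ(53) are: 0, 1, 40, 27, 34, 43, 0, 31, 10, 27, 46, 49, 0, 25, 52, 27, 22, 19, 0, 37, 4, 27, 16, 7, 0, 13, 28, 27, 28, 13, 0, 7, 16, 27, 4, 37, 0, 19, 22, 27, 52, 25, 0, 49, 46, 27, 10, 31, 0, 43, 34, 27, 40, 1.
The distinct values are {0, 1, 4, 7, 10, 13, 16, 19, 22, 25, 27, 28, 31, 34, 37, 40, 43, 46, 49, 52}; there are 20 of them.

20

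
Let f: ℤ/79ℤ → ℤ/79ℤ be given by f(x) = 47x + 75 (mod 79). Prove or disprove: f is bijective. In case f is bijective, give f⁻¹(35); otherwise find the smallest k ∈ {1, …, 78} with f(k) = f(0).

21

If f(s) = f(t), then 47s ≡ 47t (mod 79). Because gcd(47, 79) = 1, we may cancel 47 to get s ≡ t (mod 79).
We now compute 47⁻¹ mod 79 explicitly. Euclid's algorithm: 79 = 1·47 + 32, 47 = 1·32 + 15, 32 = 2·15 + 2, 15 = 7·2 + 1; back-substituting gives 1 = 37·47 − 22·79, so 47⁻¹ ≡ 37 (mod 79).
For any y ∈ ℤ/79ℤ, x = 37(y − 75) mod 79 satisfies f(x) = 47·37(y − 75) + 75 ≡ y (since 47·37 ≡ 1 mod 79). So every y has a preimage.
Therefore f is bijective.
Since f is bijective, we compute f⁻¹(35): solve 47x + 75 ≡ 35 (mod 79), i.e. 47x ≡ 39 (mod 79).
Multiplying by 47⁻¹ = 37 gives x ≡ 37·39 = 1443 = 18·79 + 21 ≡ 21 (mod 79).
Check: f(21) = 47·21 + 75 = 1062 = 13·79 + 35 ≡ 35 (mod 79).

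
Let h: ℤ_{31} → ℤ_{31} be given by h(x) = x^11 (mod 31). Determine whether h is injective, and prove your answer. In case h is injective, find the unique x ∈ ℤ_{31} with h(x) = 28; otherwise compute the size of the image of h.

18

Since 31 is prime, the nonzero elements of ℤ_{31} form a cyclic group of order 30.
As gcd(11, 30) = 1, raising to the 11th power is a bijection on this group: if u^11 ≡ v^11 then (uv^{−1})^11 = 1, and the only element of order dividing gcd(11, 30) = 1 is 1, so u = v.
With h(0) = 0 this makes h injective on all of ℤ_{31}, hence bijective (finite equal-size domain and codomain). In particular h is injective.
Since h is injective, we find the preimage of 28. The inverse of x ↦ x^11 on (ℤ_{31})^× is x ↦ x^11, because 11·11 = 121 = 4·30 + 1 ≡ 1 (mod 30) and x^{30} = 1 for x ≠ 0 (Fermat). So h⁻¹(28) = 28^11 mod 31.
Repeated squaring mod 31: 28^1 ≡ 28, 28^2 ≡ 28² = 784 ≡ 9, 28^4 ≡ 9² = 81 ≡ 19, 28^8 ≡ 19² = 361 ≡ 20. Since 11 = 8 + 2 + 1, 28^11 ≡ 20·9·28: 20·9 = 180 ≡ 25, then 25·28 = 700 ≡ 18. So 28^11 ≡ 18 (mod 31).
Hence h⁻¹(28) = 18.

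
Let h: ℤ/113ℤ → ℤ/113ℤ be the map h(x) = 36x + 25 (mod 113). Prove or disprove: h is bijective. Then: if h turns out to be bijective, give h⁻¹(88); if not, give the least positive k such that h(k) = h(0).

If h(a) = h(b), then 36a ≡ 36b (mod 113). Because gcd(36, 113) = 1, we may cancel 36 to get a ≡ b (mod 113).
We now compute 36⁻¹ mod 113 explicitly. Euclid's algorithm: 113 = 3·36 + 5, 36 = 7·5 + 1; back-substituting gives 1 = 22·36 − 7·113, so 36⁻¹ ≡ 22 (mod 113).
Then y ↦ 22(y − 25) is a two-sided inverse to h, so every y ∈ ℤ/113ℤ has a preimage.
Hence h is bijective.
Since h is bijective, we find h⁻¹(88): we need 36x ≡ 88 − 25 ≡ 63 (mod 113). Using 36⁻¹ = 22: x ≡ 22·63 = 1386 = 12·113 + 30, so x = 30.
Check: h(30) = 36·30 + 25 = 1105 = 9·113 + 88 ≡ 88 (mod 113).

30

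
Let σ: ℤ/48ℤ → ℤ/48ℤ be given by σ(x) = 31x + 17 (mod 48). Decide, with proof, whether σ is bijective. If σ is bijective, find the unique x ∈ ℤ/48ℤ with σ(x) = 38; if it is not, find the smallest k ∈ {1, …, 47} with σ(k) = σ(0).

27

If σ(x_1) = σ(x_2), then 31x_1 ≡ 31x_2 (mod 48). Because gcd(31, 48) = 1, we may cancel 31 to get x_1 ≡ x_2 (mod 48).
We now compute 31⁻¹ mod 48 explicitly. Euclid's algorithm: 48 = 1·31 + 17, 31 = 1·17 + 14, 17 = 1·14 + 3, 14 = 4·3 + 2, 3 = 1·2 + 1; back-substituting gives 1 = 31·31 − 20·48, so 31⁻¹ ≡ 31 (mod 48).
For any y ∈ ℤ/48ℤ, x = 31(y − 17) mod 48 satisfies σ(x) = 31·31(y − 17) + 17 ≡ y (since 31·31 ≡ 1 mod 48). So every y has a preimage.
Thus σ is bijective.
Since σ is bijective, we find σ⁻¹(38): we need 31x ≡ 38 − 17 ≡ 21 (mod 48). Using 31⁻¹ = 31: x ≡ 31·21 = 651 = 13·48 + 27, so x = 27.
Check: σ(27) = 31·27 + 17 = 854 = 17·48 + 38 ≡ 38 (mod 48).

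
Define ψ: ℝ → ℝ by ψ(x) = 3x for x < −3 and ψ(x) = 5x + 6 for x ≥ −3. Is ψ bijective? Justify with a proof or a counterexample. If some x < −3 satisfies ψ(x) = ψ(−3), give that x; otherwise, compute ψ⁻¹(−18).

-6

Both pieces are strictly increasing (slopes 3 and 5), so each is injective on its own interval.
The left piece maps (−∞, −3) onto (−∞, −9); the right piece maps [−3, ∞) onto [−9, ∞).
Since −9 = −9, the images partition ℝ: ψ is injective and surjective, hence bijective.
Because the two images are disjoint, no x < −3 has ψ(x) = ψ(−3), so we compute ψ⁻¹(−18): −18 lies in (−∞, −9), so solve 3x = −18: x = (−18 − 0)/3 = −6.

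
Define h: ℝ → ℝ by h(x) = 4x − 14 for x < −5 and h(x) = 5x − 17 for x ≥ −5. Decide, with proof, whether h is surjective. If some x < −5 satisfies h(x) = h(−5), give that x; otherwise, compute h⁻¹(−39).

Both pieces are strictly increasing (slopes 4 and 5), so each is injective on its own interval.
The left piece maps (−∞, −5) onto (−∞, −34); the right piece maps [−5, ∞) onto [−42, ∞).
The union (−∞, −34) ∪ [−42, ∞) covers ℝ, so h is surjective.
For the follow-up: the images overlap, so an x < −5 with h(x) = h(−5) exists. h(−5) = −42; solving 4x − 14 = −42 for x < −5 gives x = (−42 + 14)/4 = −7.

-7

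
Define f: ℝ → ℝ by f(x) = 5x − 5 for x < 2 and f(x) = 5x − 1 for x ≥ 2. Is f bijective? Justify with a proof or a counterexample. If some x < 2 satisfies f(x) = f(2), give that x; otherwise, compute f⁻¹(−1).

Both pieces are strictly increasing (slopes 5 and 5), so each is injective on its own interval.
The left piece maps (−∞, 2) onto (−∞, 5); the right piece maps [2, ∞) onto [9, ∞).
The images leave a gap (5 has no preimage), so f is not surjective, hence not bijective.
Because the two images are disjoint, no x < 2 has f(x) = f(2), so we compute f⁻¹(−1): −1 lies in (−∞, 5), so solve 5x − 5 = −1: x = (−1 + 5)/5 = 4/5.

4/5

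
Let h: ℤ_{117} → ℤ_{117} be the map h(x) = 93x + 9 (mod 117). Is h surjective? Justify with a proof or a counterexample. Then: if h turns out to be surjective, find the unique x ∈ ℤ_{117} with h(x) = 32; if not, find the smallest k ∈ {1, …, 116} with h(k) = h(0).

39

Since gcd(93, 117) = 3, we have 93x ≡ 0 (mod 3) for all x, so h(x) ≡ 0 (mod 3).
But 1 ≢ 0 (mod 3), so 1 ∈ ℤ_{117} has no preimage. So h is not surjective.
Since h is not surjective, we find the least positive k with h(k) = h(0): this means 93k ≡ 0 (mod 117), i.e. 117 ∣ 93k. Since gcd(93, 117) = 3, dividing through by 3 this holds exactly when 39 ∣ 31k, and as gcd(31, 39) = 1, exactly when 39 ∣ k.
The smallest positive such k is 39.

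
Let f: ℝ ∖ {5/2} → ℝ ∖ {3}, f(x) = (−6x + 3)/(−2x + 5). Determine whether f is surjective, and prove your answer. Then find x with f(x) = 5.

For any y ≠ 3, solving y(−2x + 5) = −6x + 3 for x gives a well-defined x ≠ 5/2. So f is surjective.
Solving f(x) = 5: cross-multiplying gives −6x + 3 = 5(−2x + 5), which rearranges to 4x = 22, so x = 11/2.

11/2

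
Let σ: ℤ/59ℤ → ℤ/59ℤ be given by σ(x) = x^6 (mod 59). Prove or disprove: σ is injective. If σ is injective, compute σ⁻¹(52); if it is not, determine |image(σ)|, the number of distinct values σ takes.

σ(29): Repeated squaring mod 59: 29^1 ≡ 29, 29^2 ≡ 29² = 841 ≡ 15, 29^4 ≡ 15² = 225 ≡ 48. Since 6 = 4 + 2, 29^6 ≡ 48·15: 48·15 = 720 ≡ 12. So 29^6 ≡ 12 (mod 59).
σ(30): Repeated squaring mod 59: 30^1 ≡ 30, 30^2 ≡ 30² = 900 ≡ 15, 30^4 ≡ 15² = 225 ≡ 48. Since 6 = 4 + 2, 30^6 ≡ 48·15: 48·15 = 720 ≡ 12. So 30^6 ≡ 12 (mod 59).
So σ(29) = σ(30) = 12 while 29 ≠ 30, hence σ is not injective.
Since σ is not injective, we determine |image(σ)|. Computing x^6 mod 59 for each x (by repeated squaring, reducing mod 59 at every step), the values σ(0), σ(1), …, σ(58) are: 0, 1, 5, 21, 25, 49, 46, 3, 7, 28, 9, 27, 53, 19, 15, 26, 35, 20, 22, 48, 45, 4, 17, 51, 29, 41, 36, 57, 16, 12, 12, 16, 57, 36, 41, 29, 51, 17, 4, 45, 48, 22, 20, 35, 26, 15, 19, 53, 27, 9, 28, 7, 3, 46, 49, 25, 21, 5, 1.
The distinct values are {0, 1, 3, 4, 5, 7, 9, 12, 15, 16, 17, 19, 20, 21, 22, 25, 26, 27, 28, 29, 35, 36, 41, 45, 46, 48, 49, 51, 53, 57}; there are 30 of them.

30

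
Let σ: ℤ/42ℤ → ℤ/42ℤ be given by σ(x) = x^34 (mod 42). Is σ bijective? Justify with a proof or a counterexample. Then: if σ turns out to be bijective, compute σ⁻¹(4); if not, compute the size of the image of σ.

16

σ(4): Repeated squaring mod 42: 4^1 ≡ 4, 4^2 ≡ 4² = 16, 4^4 ≡ 16² = 256 ≡ 4, 4^8 ≡ 4² = 16, 4^16 ≡ 16² = 256 ≡ 4, 4^32 ≡ 4² = 16. Since 34 = 32 + 2, 4^34 ≡ 16·16: 16·16 = 256 ≡ 4. So 4^34 ≡ 4 (mod 42).
σ(10): Repeated squaring mod 42: 10^1 ≡ 10, 10^2 ≡ 10² = 100 ≡ 16, 10^4 ≡ 16² = 256 ≡ 4, 10^8 ≡ 4² = 16, 10^16 ≡ 16² = 256 ≡ 4, 10^32 ≡ 4² = 16. Since 34 = 32 + 2, 10^34 ≡ 16·16: 16·16 = 256 ≡ 4. So 10^34 ≡ 4 (mod 42).
So σ(4) = σ(10) = 4 while 4 ≠ 10, hence σ is not injective, hence not bijective.
Since σ is not bijective, we determine |image(σ)|. Computing x^34 mod 42 for each x (by repeated squaring, reducing mod 42 at every step), the values σ(0), σ(1), …, σ(41) are: 0, 1, 16, 39, 4, 37, 36, 7, 22, 9, 4, 25, 30, 1, 28, 15, 16, 25, 18, 37, 22, 21, 22, 37, 18, 25, 16, 15, 28, 1, 30, 25, 4, 9, 22, 7, 36, 37, 4, 39, 16, 1.
The distinct values are {0, 1, 4, 7, 9, 15, 16, 18, 21, 22, 25, 28, 30, 36, 37, 39}; there are 16 of them.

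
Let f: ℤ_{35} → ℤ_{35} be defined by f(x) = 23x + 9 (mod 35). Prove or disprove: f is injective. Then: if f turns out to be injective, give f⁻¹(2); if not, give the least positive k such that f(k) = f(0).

Recall that f is injective if f(s) = f(t) implies s = t.
If f(s) = f(t), then 23s ≡ 23t (mod 35). Because gcd(23, 35) = 1, we may cancel 23 to get s ≡ t (mod 35).
Thus f is injective.
We now compute 23⁻¹ mod 35 explicitly. Euclid's algorithm: 35 = 1·23 + 12, 23 = 1·12 + 11, 12 = 1·11 + 1; back-substituting gives 1 = 32·23 − 21·35, so 23⁻¹ ≡ 32 (mod 35).
Since f is injective, we compute f⁻¹(2): solve 23x + 9 ≡ 2 (mod 35), i.e. 23x ≡ 28 (mod 35).
Multiplying by 23⁻¹ = 32 gives x ≡ 32·28 = 896 = 25·35 + 21 ≡ 21 (mod 35).
Check: f(21) = 23·21 + 9 = 492 = 14·35 + 2 ≡ 2 (mod 35).

21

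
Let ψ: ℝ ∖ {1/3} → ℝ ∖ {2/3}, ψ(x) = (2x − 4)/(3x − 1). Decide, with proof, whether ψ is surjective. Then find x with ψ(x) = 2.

For any y ≠ 2/3, solving y(3x − 1) = 2x − 4 for x gives a well-defined x ≠ 1/3. So ψ is surjective.
Solving ψ(x) = 2: cross-multiplying gives 2x − 4 = 2(3x − 1), which rearranges to −4x = 2, so x = −1/2.

-1/2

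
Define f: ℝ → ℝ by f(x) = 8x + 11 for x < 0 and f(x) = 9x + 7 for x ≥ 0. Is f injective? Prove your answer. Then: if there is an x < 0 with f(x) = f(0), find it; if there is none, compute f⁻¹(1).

-1/2

Both pieces are strictly increasing (slopes 8 and 9), so each is injective on its own interval.
The left piece maps (−∞, 0) onto (−∞, 11); the right piece maps [0, ∞) onto [7, ∞).
These images overlap. In particular f(0) = 7 (right piece), and solving 8x + 11 = 7 on the left piece gives x = −1/2 < 0.
So f(−1/2) = f(0) with −1/2 ≠ 0, and f is not injective. This x = −1/2 is the requested value below 0.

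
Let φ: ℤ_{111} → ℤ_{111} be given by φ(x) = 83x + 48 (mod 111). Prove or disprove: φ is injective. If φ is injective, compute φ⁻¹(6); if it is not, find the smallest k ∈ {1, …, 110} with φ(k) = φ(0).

57

By definition, φ is injective when φ(x_1) = φ(x_2) forces x_1 = x_2.
If φ(x_1) = φ(x_2), then 83x_1 ≡ 83x_2 (mod 111). Because gcd(83, 111) = 1, we may cancel 83 to get x_1 ≡ x_2 (mod 111).
Thus φ is injective.
We now compute 83⁻¹ mod 111 explicitly. Euclid's algorithm: 111 = 1·83 + 28, 83 = 2·28 + 27, 28 = 1·27 + 1; back-substituting gives 1 = 107·83 − 80·111, so 83⁻¹ ≡ 107 (mod 111).
Since φ is injective, we find φ⁻¹(6): we need 83x ≡ 6 − 48 ≡ 69 (mod 111). Using 83⁻¹ = 107: x ≡ 107·69 = 7383 = 66·111 + 57, so x = 57.
Check: φ(57) = 83·57 + 48 = 4779 = 43·111 + 6 ≡ 6 (mod 111).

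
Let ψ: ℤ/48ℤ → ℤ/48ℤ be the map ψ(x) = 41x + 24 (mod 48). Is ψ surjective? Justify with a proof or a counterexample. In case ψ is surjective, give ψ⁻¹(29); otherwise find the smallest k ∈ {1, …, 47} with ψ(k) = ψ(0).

13

Since gcd(41, 48) = 1, 41 is invertible modulo 48. Euclid's algorithm: 48 = 1·41 + 7, 41 = 5·7 + 6, 7 = 1·6 + 1; back-substituting gives 1 = 41·41 − 35·48, so 41⁻¹ ≡ 41 (mod 48).
Then y ↦ 41(y − 24) is a two-sided inverse to ψ, so every y ∈ ℤ/48ℤ has a preimage.
Thus ψ is surjective.
Since ψ is surjective, we compute ψ⁻¹(29): solve 41x + 24 ≡ 29 (mod 48), i.e. 41x ≡ 5 (mod 48).
Multiplying by 41⁻¹ = 41 gives x ≡ 41·5 = 205 = 4·48 + 13 ≡ 13 (mod 48).
Check: ψ(13) = 41·13 + 24 = 557 = 11·48 + 29 ≡ 29 (mod 48).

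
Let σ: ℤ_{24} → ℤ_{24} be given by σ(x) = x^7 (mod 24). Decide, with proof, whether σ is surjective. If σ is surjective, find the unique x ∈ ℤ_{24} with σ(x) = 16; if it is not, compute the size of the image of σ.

15

σ(0) = 0^7 = 0.
σ(6): Repeated squaring mod 24: 6^1 ≡ 6, 6^2 ≡ 6² = 36 ≡ 12, 6^4 ≡ 12² = 144 ≡ 0. Since 7 = 4 + 2 + 1, 6^7 ≡ 0·12·6: 0·12 = 0, then 0·6 = 0. So 6^7 ≡ 0 (mod 24).
So σ(0) = σ(6) = 0 while 0 ≠ 6, therefore σ is not injective.
A non-injective map from the 24-element set ℤ_{24} to itself takes at most 23 distinct values, so it cannot be surjective. So σ is not surjective.
Since σ is not surjective, we determine |image(σ)|. Computing x^7 mod 24 for each x (by repeated squaring, reducing mod 24 at every step), the values σ(0), σ(1), …, σ(23) are: 0, 1, 8, 3, 16, 5, 0, 7, 8, 9, 16, 11, 0, 13, 8, 15, 16, 17, 0, 19, 8, 21, 16, 23.
The distinct values are {0, 1, 3, 5, 7, 8, 9, 11, 13, 15, 16, 17, 19, 21, 23}; there are 15 of them.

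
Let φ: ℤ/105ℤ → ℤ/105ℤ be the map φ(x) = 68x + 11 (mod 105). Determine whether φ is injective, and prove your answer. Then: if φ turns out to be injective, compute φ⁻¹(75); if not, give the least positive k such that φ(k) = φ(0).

38

Suppose φ(a) = φ(b) in ℤ/105ℤ. Then 68a + 11 ≡ 68b + 11 (mod 105), so 68(a − b) ≡ 0 (mod 105).
Since gcd(68, 105) = 1, 68 is invertible modulo 105, therefore a − b ≡ 0 (mod 105), i.e. a = b.
Thus φ is injective.
We now compute 68⁻¹ mod 105 explicitly. Euclid's algorithm: 105 = 1·68 + 37, 68 = 1·37 + 31, 37 = 1·31 + 6, 31 = 5·6 + 1; back-substituting gives 1 = 17·68 − 11·105, so 68⁻¹ ≡ 17 (mod 105).
Since φ is injective, we compute φ⁻¹(75): solve 68x + 11 ≡ 75 (mod 105), i.e. 68x ≡ 64 (mod 105).
Multiplying by 68⁻¹ = 17 gives x ≡ 17·64 = 1088 = 10·105 + 38 ≡ 38 (mod 105).
Check: φ(38) = 68·38 + 11 = 2595 = 24·105 + 75 ≡ 75 (mod 105).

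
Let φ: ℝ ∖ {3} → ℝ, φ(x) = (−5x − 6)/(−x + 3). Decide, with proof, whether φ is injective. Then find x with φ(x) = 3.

Suppose φ(s) = φ(t). Cross-multiplying: (−5s − 6)(−t + 3) = (−5t − 6)(−s + 3).
Expanding both sides and cancelling the symmetric terms leaves −21·(s − t) = 0. Since −21 ≠ 0, s = t. Therefore φ is injective.
Solving φ(x) = 3: cross-multiplying gives −5x − 6 = 3(−x + 3), which rearranges to −2x = 15, so x = −15/2.

-15/2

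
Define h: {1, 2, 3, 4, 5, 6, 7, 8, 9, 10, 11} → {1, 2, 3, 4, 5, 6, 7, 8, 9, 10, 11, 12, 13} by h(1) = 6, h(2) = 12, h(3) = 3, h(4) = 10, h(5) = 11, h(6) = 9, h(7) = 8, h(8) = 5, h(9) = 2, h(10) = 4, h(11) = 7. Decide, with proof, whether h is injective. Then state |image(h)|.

11

The values h(1), …, h(11) are 6, 12, 3, 10, 11, 9, 8, 5, 2, 4, 7 — all distinct.
So h(u) = h(v) only when u = v, and h is injective.
The image of h is {2, 3, 4, 5, 6, 7, 8, 9, 10, 11, 12}, which has 11 elements.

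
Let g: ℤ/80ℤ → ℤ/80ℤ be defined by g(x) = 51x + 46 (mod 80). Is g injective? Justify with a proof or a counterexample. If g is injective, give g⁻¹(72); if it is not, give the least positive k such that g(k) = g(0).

By definition, injectivity means: for all u, v in the domain, g(u) = g(v) implies u = v.
Suppose g(u) = g(v) in ℤ/80ℤ. Then 51u + 46 ≡ 51v + 46 (mod 80), thus 51(u − v) ≡ 0 (mod 80).
Since gcd(51, 80) = 1, 51 is invertible modulo 80, therefore u − v ≡ 0 (mod 80), i.e. u = v.
So g is injective.
We now compute 51⁻¹ mod 80 explicitly. Euclid's algorithm: 80 = 1·51 + 29, 51 = 1·29 + 22, 29 = 1·22 + 7, 22 = 3·7 + 1; back-substituting gives 1 = 11·51 − 7·80, so 51⁻¹ ≡ 11 (mod 80).
Since g is injective, we find g⁻¹(72): we need 51x ≡ 72 − 46 ≡ 26 (mod 80). Using 51⁻¹ = 11: x ≡ 11·26 = 286 = 3·80 + 46, so x = 46.
Check: g(46) = 51·46 + 46 = 2392 = 29·80 + 72 ≡ 72 (mod 80).

46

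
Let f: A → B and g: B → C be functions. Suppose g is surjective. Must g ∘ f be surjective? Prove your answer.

not surjective

No. Take A = {0}, B = C = {0, 1, 2, 3}, f(0) = 0, and g = identity (surjective).
Then (g ∘ f)(0) = 0, and 3 ∈ C has no preimage under g ∘ f, so g ∘ f is not surjective.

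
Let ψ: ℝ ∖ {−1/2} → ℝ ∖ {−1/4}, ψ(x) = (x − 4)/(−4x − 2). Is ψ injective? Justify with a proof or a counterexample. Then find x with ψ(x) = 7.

-10/29

Suppose ψ(u) = ψ(v). Cross-multiplying: (u − 4)(−4v − 2) = (v − 4)(−4u − 2).
Expanding both sides and cancelling the symmetric terms leaves −18·(u − v) = 0. Since −18 ≠ 0, u = v. Hence ψ is injective.
Solving ψ(x) = 7: cross-multiplying gives x − 4 = 7(−4x − 2), which rearranges to 29x = −10, so x = −10/29.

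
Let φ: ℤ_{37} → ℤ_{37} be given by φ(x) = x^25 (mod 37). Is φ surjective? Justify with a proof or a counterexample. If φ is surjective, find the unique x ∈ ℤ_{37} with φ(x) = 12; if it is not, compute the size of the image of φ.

Since 37 is prime, the nonzero elements of ℤ_{37} form a cyclic group of order 36.
As gcd(25, 36) = 1, raising to the 25th power is a bijection on this group: if x_1^25 ≡ x_2^25 then (x_1x_2^{−1})^25 = 1, and the only element of order dividing gcd(25, 36) = 1 is 1, so x_1 = x_2.
With φ(0) = 0 this makes φ injective on all of ℤ_{37}, hence bijective (finite equal-size domain and codomain). In particular φ is surjective.
Since φ is surjective, we find the preimage of 12. The inverse of x ↦ x^25 on (ℤ_{37})^× is x ↦ x^13, because 25·13 = 325 = 9·36 + 1 ≡ 1 (mod 36) and x^{36} = 1 for x ≠ 0 (Fermat). So φ⁻¹(12) = 12^13 mod 37.
Repeated squaring mod 37: 12^1 ≡ 12, 12^2 ≡ 12² = 144 ≡ 33, 12^4 ≡ 33² = 1089 ≡ 16, 12^8 ≡ 16² = 256 ≡ 34. Since 13 = 8 + 4 + 1, 12^13 ≡ 34·16·12: 34·16 = 544 ≡ 26, then 26·12 = 312 ≡ 16. So 12^13 ≡ 16 (mod 37).
Hence φ⁻¹(12) = 16.

16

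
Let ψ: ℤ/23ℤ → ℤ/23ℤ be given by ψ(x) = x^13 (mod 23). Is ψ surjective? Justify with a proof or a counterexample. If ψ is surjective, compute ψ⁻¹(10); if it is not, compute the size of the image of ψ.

Since 23 is prime, the nonzero elements of ℤ/23ℤ form a cyclic group of order 22.
As gcd(13, 22) = 1, raising to the 13th power is a bijection on this group: if x_1^13 ≡ x_2^13 then (x_1x_2^{−1})^13 = 1, and the only element of order dividing gcd(13, 22) = 1 is 1, so x_1 = x_2.
With ψ(0) = 0 this makes ψ injective on all of ℤ/23ℤ, hence bijective (finite equal-size domain and codomain). In particular ψ is surjective.
Since ψ is surjective, we find the preimage of 10. The inverse of x ↦ x^13 on (ℤ/23ℤ)^× is x ↦ x^17, because 13·17 = 221 = 10·22 + 1 ≡ 1 (mod 22) and x^{22} = 1 for x ≠ 0 (Fermat). So ψ⁻¹(10) = 10^17 mod 23.
Repeated squaring mod 23: 10^1 ≡ 10, 10^2 ≡ 10² = 100 ≡ 8, 10^4 ≡ 8² = 64 ≡ 18, 10^8 ≡ 18² = 324 ≡ 2, 10^16 ≡ 2² = 4. Since 17 = 16 + 1, 10^17 ≡ 4·10: 4·10 = 40 ≡ 17. So 10^17 ≡ 17 (mod 23).
Hence ψ⁻¹(10) = 17.

17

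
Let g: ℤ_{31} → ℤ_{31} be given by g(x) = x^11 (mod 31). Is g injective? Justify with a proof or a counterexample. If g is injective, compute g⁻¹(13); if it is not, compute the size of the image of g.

Since 31 is prime, the nonzero elements of ℤ_{31} form a cyclic group of order 30.
As gcd(11, 30) = 1, raising to the 11th power is a bijection on this group: if s^11 ≡ t^11 then (st^{−1})^11 = 1, and the only element of order dividing gcd(11, 30) = 1 is 1, so s = t.
With g(0) = 0 this makes g injective on all of ℤ_{31}, hence bijective (finite equal-size domain and codomain). In particular g is injective.
Since g is injective, we find the preimage of 13. The inverse of x ↦ x^11 on (ℤ_{31})^× is x ↦ x^11, because 11·11 = 121 = 4·30 + 1 ≡ 1 (mod 30) and x^{30} = 1 for x ≠ 0 (Fermat). So g⁻¹(13) = 13^11 mod 31.
Repeated squaring mod 31: 13^1 ≡ 13, 13^2 ≡ 13² = 169 ≡ 14, 13^4 ≡ 14² = 196 ≡ 10, 13^8 ≡ 10² = 100 ≡ 7. Since 11 = 8 + 2 + 1, 13^11 ≡ 7·14·13: 7·14 = 98 ≡ 5, then 5·13 = 65 ≡ 3. So 13^11 ≡ 3 (mod 31).
Hence g⁻¹(13) = 3.

3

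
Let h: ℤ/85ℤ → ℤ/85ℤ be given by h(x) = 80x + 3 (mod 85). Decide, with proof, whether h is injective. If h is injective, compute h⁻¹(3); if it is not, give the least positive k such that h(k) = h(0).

We have gcd(80, 85) = 5 > 1. Taking s = 0 and t = 17: h(0) = 3 and h(17) = 80·17 + 3 = 1363 ≡ 3 (mod 85).
So h(0) = h(17) while 0 ≠ 17, hence h is not injective.
Since h is not injective, we find the least positive k with h(k) = h(0): this means 80k ≡ 0 (mod 85), i.e. 85 ∣ 80k. Since gcd(80, 85) = 5, dividing through by 5 this holds exactly when 17 ∣ 16k, and as gcd(16, 17) = 1, exactly when 17 ∣ k.
The smallest positive such k is 17.

17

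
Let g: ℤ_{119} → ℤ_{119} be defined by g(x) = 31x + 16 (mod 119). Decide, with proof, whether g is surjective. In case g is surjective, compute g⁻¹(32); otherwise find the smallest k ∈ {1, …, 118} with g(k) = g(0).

By definition, g is surjective if every y in the codomain equals g(x) for some x in the domain.
Since gcd(31, 119) = 1, 31 is invertible modulo 119. Euclid's algorithm: 119 = 3·31 + 26, 31 = 1·26 + 5, 26 = 5·5 + 1; back-substituting gives 1 = 96·31 − 25·119, so 31⁻¹ ≡ 96 (mod 119).
For any y ∈ ℤ_{119}, x = 96(y − 16) mod 119 satisfies g(x) = 31·96(y − 16) + 16 ≡ y (since 31·96 ≡ 1 mod 119). So every y has a preimage.
So g is surjective.
Since g is surjective, we compute g⁻¹(32): solve 31x + 16 ≡ 32 (mod 119), i.e. 31x ≡ 16 (mod 119).
Multiplying by 31⁻¹ = 96 gives x ≡ 96·16 = 1536 = 12·119 + 108 ≡ 108 (mod 119).
Check: g(108) = 31·108 + 16 = 3364 = 28·119 + 32 ≡ 32 (mod 119).

108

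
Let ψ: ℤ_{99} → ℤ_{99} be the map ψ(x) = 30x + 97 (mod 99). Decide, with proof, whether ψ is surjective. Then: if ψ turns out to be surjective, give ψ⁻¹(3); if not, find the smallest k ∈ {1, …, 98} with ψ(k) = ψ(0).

33

Since gcd(30, 99) = 3, we have 30x ≡ 0 (mod 3) for all x, so ψ(x) ≡ 1 (mod 3).
But 0 ≢ 1 (mod 3), so 0 ∈ ℤ_{99} has no preimage. Thus ψ is not surjective.
Since ψ is not surjective, we find the least positive k with ψ(k) = ψ(0): this means 30k ≡ 0 (mod 99), i.e. 99 ∣ 30k. Since gcd(30, 99) = 3, dividing through by 3 this holds exactly when 33 ∣ 10k, and as gcd(10, 33) = 1, exactly when 33 ∣ k.
The smallest positive such k is 33.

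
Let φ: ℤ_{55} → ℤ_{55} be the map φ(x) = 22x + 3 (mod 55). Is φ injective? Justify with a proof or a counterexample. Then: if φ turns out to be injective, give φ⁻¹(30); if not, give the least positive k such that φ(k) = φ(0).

By definition, φ is injective when φ(u) = φ(v) forces u = v.
We have gcd(22, 55) = 11 > 1. Taking u = 0 and v = 5: φ(0) = 3 and φ(5) = 22·5 + 3 = 113 ≡ 3 (mod 55).
So φ(0) = φ(5) while 0 ≠ 5, hence φ is not injective.
Since φ is not injective, we find the least positive k with φ(k) = φ(0): this means 22k ≡ 0 (mod 55), i.e. 55 ∣ 22k. Since gcd(22, 55) = 11, dividing through by 11 this holds exactly when 5 ∣ 2k, and as gcd(2, 5) = 1, exactly when 5 ∣ k.
The smallest positive such k is 5.

5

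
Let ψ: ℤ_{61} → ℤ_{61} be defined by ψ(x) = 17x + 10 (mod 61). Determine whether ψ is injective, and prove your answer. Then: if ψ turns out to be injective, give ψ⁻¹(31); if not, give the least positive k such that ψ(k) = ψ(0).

12

Suppose ψ(a) = ψ(b) in ℤ_{61}. Then 17a + 10 ≡ 17b + 10 (mod 61), therefore 17(a − b) ≡ 0 (mod 61).
Since gcd(17, 61) = 1, 17 is invertible modulo 61, so a − b ≡ 0 (mod 61), i.e. a = b.
Thus ψ is injective.
We now compute 17⁻¹ mod 61 explicitly. Euclid's algorithm: 61 = 3·17 + 10, 17 = 1·10 + 7, 10 = 1·7 + 3, 7 = 2·3 + 1; back-substituting gives 1 = 18·17 − 5·61, so 17⁻¹ ≡ 18 (mod 61).
Since ψ is injective, we compute ψ⁻¹(31): solve 17x + 10 ≡ 31 (mod 61), i.e. 17x ≡ 21 (mod 61).
Multiplying by 17⁻¹ = 18 gives x ≡ 18·21 = 378 = 6·61 + 12 ≡ 12 (mod 61).
Check: ψ(12) = 17·12 + 10 = 214 = 3·61 + 31 ≡ 31 (mod 61).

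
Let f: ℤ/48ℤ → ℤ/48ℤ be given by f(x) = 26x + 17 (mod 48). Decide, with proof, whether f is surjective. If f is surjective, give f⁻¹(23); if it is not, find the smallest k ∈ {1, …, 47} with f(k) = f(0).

Since gcd(26, 48) = 2, we have 26x ≡ 0 (mod 2) for all x, so f(x) ≡ 1 (mod 2).
But 0 ≢ 1 (mod 2), so 0 ∈ ℤ/48ℤ has no preimage. So f is not surjective.
Since f is not surjective, we find the least positive k with f(k) = f(0): this means 26k ≡ 0 (mod 48), i.e. 48 ∣ 26k. Since gcd(26, 48) = 2, dividing through by 2 this holds exactly when 24 ∣ 13k, and as gcd(13, 24) = 1, exactly when 24 ∣ k.
The smallest positive such k is 24.

24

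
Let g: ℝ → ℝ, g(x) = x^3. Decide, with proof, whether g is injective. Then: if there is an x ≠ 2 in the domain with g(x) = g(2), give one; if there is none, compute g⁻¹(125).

5

On ℝ, x ↦ x^3 is strictly increasing (since 3 is odd), so g(s) = g(t) forces s = t. Thus g is injective.
Since x ↦ x^3 is strictly increasing on ℝ, it is injective there, so no x ≠ 2 in the domain has g(x) = g(2). We therefore compute g⁻¹(125) = 125^{1/3} = 5 (indeed 5^3 = 125).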